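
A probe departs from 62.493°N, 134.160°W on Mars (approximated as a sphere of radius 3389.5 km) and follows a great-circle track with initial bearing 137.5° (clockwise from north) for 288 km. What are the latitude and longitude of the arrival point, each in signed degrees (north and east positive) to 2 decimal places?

58.74°, -127.82°

Angular distance δ = d/R = 288/3389.5 = 0.08497 rad; initial bearing θ = 2.3998 rad.
sin φ₂ = sin φ₁ cos δ + cos φ₁ sin δ cos θ = (0.8870)(0.9964) + (0.4619)(0.0849)(-0.7373) = 0.8549, so φ₂ = 58.74°.
Δλ = atan2(sin θ sin δ cos φ₁, cos δ − sin φ₁ sin φ₂) = atan2(0.0265, 0.2382) = 6.344°.
λ₂ = -134.160° + 6.344° = -127.82°.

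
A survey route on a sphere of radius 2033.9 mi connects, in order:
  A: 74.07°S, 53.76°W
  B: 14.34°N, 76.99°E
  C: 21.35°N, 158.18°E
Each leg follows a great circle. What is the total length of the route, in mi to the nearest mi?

Leg A→B: central angle 1.9952 rad, distance 4058.0 mi.
Leg B→C: central angle 1.3404 rad, distance 2726.2 mi.
Total: 4058.0 + 2726.2 ≈ 6784 mi.

6784 mi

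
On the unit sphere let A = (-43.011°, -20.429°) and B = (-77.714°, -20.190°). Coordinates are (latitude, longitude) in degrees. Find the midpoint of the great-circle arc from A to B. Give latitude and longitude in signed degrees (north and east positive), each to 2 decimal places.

The central angle between A and B is δ = 0.6057 rad.
With f = 0.5, the slerp weights are sin((1−f)δ)/sin δ = 0.5238 and sin(fδ)/sin δ = 0.5238.
Weighted sum of the unit vectors: (0.5238)·(0.6852,-0.2552,-0.6821) + (0.5238)·(0.1997,-0.0734,-0.9771) = (0.4636, -0.1722, -0.8692).
Converting back: φ = atan2(z, √(x²+y²)) = -60.36°, λ = atan2(y, x) = -20.38°.

-60.36°, -20.38°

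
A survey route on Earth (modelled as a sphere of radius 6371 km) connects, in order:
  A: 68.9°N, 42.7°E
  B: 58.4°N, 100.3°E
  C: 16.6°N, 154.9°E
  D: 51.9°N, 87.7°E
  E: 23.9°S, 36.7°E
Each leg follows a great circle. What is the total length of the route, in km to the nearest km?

Leg A→B: central angle 0.4608 rad, distance 2935.8 km.
Leg B→C: central angle 1.0072 rad, distance 6417.0 km.
Leg C→D: central angle 1.0996 rad, distance 7005.5 km.
Leg D→E: central angle 1.5346 rad, distance 9776.9 km.
Total: 2935.8 + 6417.0 + 7005.5 + 9776.9 ≈ 26135 km.

26135 km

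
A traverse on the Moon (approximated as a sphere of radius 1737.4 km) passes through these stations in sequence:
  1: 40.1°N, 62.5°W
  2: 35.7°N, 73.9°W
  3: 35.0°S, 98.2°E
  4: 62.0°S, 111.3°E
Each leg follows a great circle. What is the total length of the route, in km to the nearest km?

Leg 1→2: central angle 0.1746 rad, distance 303.3 km.
Leg 2→3: central angle 3.0285 rad, distance 5261.7 km.
Leg 3→4: central angle 0.4928 rad, distance 856.2 km.
Total: 303.3 + 5261.7 + 856.2 ≈ 6421 km.

6421 km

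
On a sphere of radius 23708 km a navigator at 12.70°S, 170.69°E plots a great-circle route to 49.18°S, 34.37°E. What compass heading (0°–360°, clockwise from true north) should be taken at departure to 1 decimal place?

208.2°

Δλ = -136.320° = -2.3792 rad.
y = sin Δλ · cos φ₂ = (-0.6906)(0.6537) = -0.4515
x = cos φ₁ sin φ₂ − sin φ₁ cos φ₂ cos Δλ = (0.9755)(-0.7568) − (-0.2198)(0.6537)(-0.7232) = -0.8422
θ = atan2(y, x) = -151.81°; adding 360° gives 208.2°.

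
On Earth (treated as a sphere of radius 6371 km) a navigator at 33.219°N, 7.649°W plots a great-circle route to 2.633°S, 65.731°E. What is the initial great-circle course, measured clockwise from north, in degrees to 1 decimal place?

With φ₁ = 0.5798, φ₂ = -0.0460, Δλ = 1.2807 rad, the forward-azimuth formula gives
θ = atan2( sin Δλ cos φ₂ , cos φ₁ sin φ₂ − sin φ₁ cos φ₂ cos Δλ ) = atan2(0.9572, -0.1950) = 101.51°.
So the initial bearing is 101.5°.

101.5°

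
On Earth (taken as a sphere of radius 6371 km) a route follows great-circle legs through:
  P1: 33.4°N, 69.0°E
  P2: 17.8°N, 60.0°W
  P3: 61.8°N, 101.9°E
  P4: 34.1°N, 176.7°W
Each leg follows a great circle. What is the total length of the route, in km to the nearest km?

29461 km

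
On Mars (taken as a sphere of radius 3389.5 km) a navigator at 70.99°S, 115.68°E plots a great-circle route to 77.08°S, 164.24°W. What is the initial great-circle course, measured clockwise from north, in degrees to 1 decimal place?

141.9°

Δλ = 80.080° = 1.3977 rad.
y = sin Δλ · cos φ₂ = (0.9850)(0.2236) = 0.2202
x = cos φ₁ sin φ₂ − sin φ₁ cos φ₂ cos Δλ = (0.3257)(-0.9747) − (-0.9455)(0.2236)(0.1723) = -0.2811
θ = atan2(y, x) = 141.92°, so the bearing is 141.9°.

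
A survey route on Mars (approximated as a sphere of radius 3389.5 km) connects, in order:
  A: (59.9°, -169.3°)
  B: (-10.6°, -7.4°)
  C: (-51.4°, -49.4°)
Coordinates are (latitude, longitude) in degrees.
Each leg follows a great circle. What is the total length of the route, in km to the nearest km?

10770 km

Leg A→B: central angle 2.2494 rad, distance 7624.3 km.
Leg B→C: central angle 0.9279 rad, distance 3145.3 km.
Total: 7624.3 + 3145.3 ≈ 10770 km.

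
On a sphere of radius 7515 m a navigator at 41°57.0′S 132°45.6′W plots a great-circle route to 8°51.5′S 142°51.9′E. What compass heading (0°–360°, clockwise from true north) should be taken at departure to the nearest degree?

With φ₁ = -0.7322, φ₂ = -0.1546, Δλ = -1.4726 rad, the forward-azimuth formula gives
θ = atan2( sin Δλ cos φ₂ , cos φ₁ sin φ₂ − sin φ₁ cos φ₂ cos Δλ ) = atan2(-0.9833, -0.0498) = -92.90°.
Adding 360° brings this into [0°, 360°): 267°.

267°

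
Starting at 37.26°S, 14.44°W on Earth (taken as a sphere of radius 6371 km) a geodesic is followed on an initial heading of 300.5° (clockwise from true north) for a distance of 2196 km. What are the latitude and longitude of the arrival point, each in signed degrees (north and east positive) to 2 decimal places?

-25.68°, -33.29°

Angular distance δ = d/R = 2196/6371 = 0.34469 rad; initial bearing θ = 5.2447 rad.
sin φ₂ = sin φ₁ cos δ + cos φ₁ sin δ cos θ = (-0.6054)(0.9412) + (0.7959)(0.3379)(0.5075) = -0.4333, so φ₂ = -25.68°.
Δλ = atan2(sin θ sin δ cos φ₁, cos δ − sin φ₁ sin φ₂) = atan2(-0.2317, 0.6788) = -18.848°.
λ₂ = -14.440° − 18.848° = -33.29°.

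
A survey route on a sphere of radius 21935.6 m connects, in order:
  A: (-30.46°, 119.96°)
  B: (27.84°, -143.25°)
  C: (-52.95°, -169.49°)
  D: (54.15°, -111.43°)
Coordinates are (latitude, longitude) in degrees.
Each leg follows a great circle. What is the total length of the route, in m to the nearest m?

Leg A→B: central angle 1.9038 rad, distance 41760.4 m.
Leg B→C: central angle 1.4655 rad, distance 32145.5 m.
Leg C→D: central angle 2.0491 rad, distance 44947.2 m.
Total: 41760.4 + 32145.5 + 44947.2 ≈ 118853 m.

118853 m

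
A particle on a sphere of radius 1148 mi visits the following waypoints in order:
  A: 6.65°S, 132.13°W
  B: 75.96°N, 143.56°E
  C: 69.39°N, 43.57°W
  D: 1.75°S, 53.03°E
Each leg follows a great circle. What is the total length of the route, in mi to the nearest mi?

4480 mi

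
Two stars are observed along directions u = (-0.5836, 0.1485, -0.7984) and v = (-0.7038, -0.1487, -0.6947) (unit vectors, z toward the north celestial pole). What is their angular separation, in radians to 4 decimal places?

u·v = 0.9433; |u| = 1.0000, |v| = 1.0000.
cos θ = (u·v)/(|u||v|) = 0.9432, so θ = 0.3385 rad.

0.3385 rad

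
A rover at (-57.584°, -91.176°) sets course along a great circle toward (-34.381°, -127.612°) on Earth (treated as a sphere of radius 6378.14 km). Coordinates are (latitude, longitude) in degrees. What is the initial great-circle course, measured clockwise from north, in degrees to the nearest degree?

298°

Δλ = -36.436° = -0.6359 rad.
y = sin Δλ · cos φ₂ = (-0.5939)(0.8253) = -0.4902
x = cos φ₁ sin φ₂ − sin φ₁ cos φ₂ cos Δλ = (0.5361)(-0.5647) − (-0.8442)(0.8253)(0.8045) = 0.2578
θ = atan2(y, x) = -62.26°; adding 360° gives 298°.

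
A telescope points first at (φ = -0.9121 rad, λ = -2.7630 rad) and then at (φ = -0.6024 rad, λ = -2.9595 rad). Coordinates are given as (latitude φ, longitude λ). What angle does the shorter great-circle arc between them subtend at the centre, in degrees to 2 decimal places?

19.49°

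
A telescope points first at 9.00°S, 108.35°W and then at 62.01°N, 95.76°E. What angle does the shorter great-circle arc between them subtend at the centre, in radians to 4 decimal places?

Let φ₁ = -0.1571 rad, φ₂ = 1.0823 rad, and Δλ = -2.7208 rad.
cos c = sin φ₁ sin φ₂ + cos φ₁ cos φ₂ cos Δλ = (-0.1564)(0.8830) + (0.9877)(0.4693)(-0.9128) = -0.56124,
so c = arccos(-0.56124) = 2.16668 rad.
So the angular separation is 2.1667 rad.

2.1667 rad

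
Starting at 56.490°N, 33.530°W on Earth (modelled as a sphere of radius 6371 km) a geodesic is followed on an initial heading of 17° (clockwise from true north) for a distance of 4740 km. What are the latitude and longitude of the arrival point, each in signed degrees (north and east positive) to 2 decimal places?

76.17°, 90.52°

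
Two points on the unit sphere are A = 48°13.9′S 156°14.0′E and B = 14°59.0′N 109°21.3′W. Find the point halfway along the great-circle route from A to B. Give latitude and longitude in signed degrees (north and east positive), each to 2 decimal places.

-23.32°, -145.34°

Central angle δ = 1.8156 rad. Interpolating on the sphere with fraction f = 0.5:
P = [sin((1−f)δ)·A + sin(fδ)·B] / sin δ = 0.8124·A + 0.8124·B in Cartesian coordinates,
giving P = (-0.7553, -0.5223, -0.3959), i.e. latitude -23.32°, longitude -145.34°.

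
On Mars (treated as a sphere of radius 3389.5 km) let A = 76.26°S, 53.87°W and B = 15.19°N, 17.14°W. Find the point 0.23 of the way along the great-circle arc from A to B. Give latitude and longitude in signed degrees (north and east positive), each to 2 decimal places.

The central angle between A and B is δ = 1.6417 rad.
With f = 0.23, the slerp weights are sin((1−f)δ)/sin δ = 0.9557 and sin(fδ)/sin δ = 0.3696.
Weighted sum of the unit vectors: (0.9557)·(0.1400,-0.1918,-0.9714) + (0.3696)·(0.9222,-0.2844,0.2620) = (0.4747, -0.2885, -0.8315).
Converting back: φ = atan2(z, √(x²+y²)) = -56.26°, λ = atan2(y, x) = -31.29°.

-56.26°, -31.29°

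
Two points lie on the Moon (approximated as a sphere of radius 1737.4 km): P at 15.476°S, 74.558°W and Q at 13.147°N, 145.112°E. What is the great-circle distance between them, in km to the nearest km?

4292 km

Let φ₁ = -0.2701 rad, φ₂ = 0.2295 rad, and Δλ = -2.4492 rad.
cos c = sin φ₁ sin φ₂ + cos φ₁ cos φ₂ cos Δλ = (-0.2668)(0.2275) + (0.9637)(0.9738)(-0.7697) = -0.78307,
so c = arccos(-0.78307) = 2.47039 rad.
Distance = R·c = 1737.4 × 2.4704 ≈ 4292 km.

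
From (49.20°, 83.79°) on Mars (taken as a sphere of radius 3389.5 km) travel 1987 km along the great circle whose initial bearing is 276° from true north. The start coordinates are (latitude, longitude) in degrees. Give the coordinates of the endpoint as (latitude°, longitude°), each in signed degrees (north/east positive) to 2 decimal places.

41.94°, 36.09°

Angular distance δ = d/R = 1987/3389.5 = 0.58622 rad; initial bearing θ = 4.8171 rad.
sin φ₂ = sin φ₁ cos δ + cos φ₁ sin δ cos θ = (0.7570)(0.8330) + (0.6534)(0.5532)(0.1045) = 0.6684, so φ₂ = 41.94°.
Δλ = atan2(sin θ sin δ cos φ₁, cos δ − sin φ₁ sin φ₂) = atan2(-0.3595, 0.3271) = -47.705°.
λ₂ = 83.790° − 47.705° = 36.09°.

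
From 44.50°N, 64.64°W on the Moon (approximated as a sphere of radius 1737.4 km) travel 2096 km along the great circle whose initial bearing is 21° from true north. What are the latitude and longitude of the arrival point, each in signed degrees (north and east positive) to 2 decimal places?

Angular distance δ = d/R = 2096/1737.4 = 1.20640 rad; initial bearing θ = 0.3665 rad.
sin φ₂ = sin φ₁ cos δ + cos φ₁ sin δ cos θ = (0.7009)(0.3564) + (0.7133)(0.9343)(0.9336) = 0.8719, so φ₂ = 60.69°.
Δλ = atan2(sin θ sin δ cos φ₁, cos δ − sin φ₁ sin φ₂) = atan2(0.2388, -0.2548) = 136.851°.
λ₂ = -64.640° + 136.851° = 72.21°.

60.69°, 72.21°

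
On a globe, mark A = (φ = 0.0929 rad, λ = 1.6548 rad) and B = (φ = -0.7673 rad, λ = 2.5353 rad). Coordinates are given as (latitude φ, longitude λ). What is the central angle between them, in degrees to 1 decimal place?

66.9°

With latitudes φ₁ = 5.323°, φ₂ = -43.963° and longitude difference Δλ = 50.449°:
cos c = sin φ₁ sin φ₂ + cos φ₁ cos φ₂ cos Δλ = (0.0928)(-0.6942) + (0.9957)(0.7198)(0.6368) = 0.39196,
so c = arccos(0.39196) = 1.16803 rad.
So the angular separation is 66.9°.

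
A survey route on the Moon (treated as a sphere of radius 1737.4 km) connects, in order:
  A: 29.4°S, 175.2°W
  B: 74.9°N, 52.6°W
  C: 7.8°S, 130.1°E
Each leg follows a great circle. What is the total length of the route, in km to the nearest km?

7262 km

Leg A→B: central angle 2.2096 rad, distance 3838.9 km.
Leg B→C: central angle 1.9702 rad, distance 3423.0 km.
Total: 3838.9 + 3423.0 ≈ 7262 km.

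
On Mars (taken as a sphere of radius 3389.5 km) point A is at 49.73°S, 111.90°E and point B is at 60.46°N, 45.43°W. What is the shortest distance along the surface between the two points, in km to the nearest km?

9661 km

Let φ₁ = -0.8680 rad, φ₂ = 1.0552 rad, and Δλ = -2.7459 rad.
cos c = sin φ₁ sin φ₂ + cos φ₁ cos φ₂ cos Δλ = (-0.7630)(0.8700) + (0.6464)(0.4930)(-0.9227) = -0.95789,
so c = arccos(-0.95789) = 2.85037 rad.
Distance = R·c = 3389.5 × 2.8504 ≈ 9661 km.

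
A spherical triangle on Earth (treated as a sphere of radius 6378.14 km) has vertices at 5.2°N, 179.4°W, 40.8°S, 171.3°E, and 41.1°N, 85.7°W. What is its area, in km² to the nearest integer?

Side lengths (central angles): a = 2.1626, b = 1.5596, c = 0.8165 rad; semiperimeter s = 2.2694.
By l'Huilier's theorem, tan(E/4) = √[tan(s/2) tan((s−a)/2) tan((s−b)/2) tan((s−c)/2)], giving spherical excess E = 0.7677 rad.
Area = E·R² = 0.7677 × (6378.14)² ≈ 31230489 km².

31230489 km²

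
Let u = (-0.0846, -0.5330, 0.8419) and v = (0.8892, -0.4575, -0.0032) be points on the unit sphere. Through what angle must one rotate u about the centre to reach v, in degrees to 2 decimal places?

80.45°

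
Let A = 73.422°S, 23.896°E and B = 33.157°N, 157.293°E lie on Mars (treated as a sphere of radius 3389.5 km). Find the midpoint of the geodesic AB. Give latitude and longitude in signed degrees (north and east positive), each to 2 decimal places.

-31.41°, 139.37°

The central angle between A and B is δ = 2.3300 rad.
With f = 0.5, the slerp weights are sin((1−f)δ)/sin δ = 1.2666 and sin(fδ)/sin δ = 1.2666.
Weighted sum of the unit vectors: (1.2666)·(0.2609,0.1156,-0.9584) + (1.2666)·(-0.7723,0.3232,0.5469) = (-0.6477, 0.5557, -0.5212).
Converting back: φ = atan2(z, √(x²+y²)) = -31.41°, λ = atan2(y, x) = 139.37°.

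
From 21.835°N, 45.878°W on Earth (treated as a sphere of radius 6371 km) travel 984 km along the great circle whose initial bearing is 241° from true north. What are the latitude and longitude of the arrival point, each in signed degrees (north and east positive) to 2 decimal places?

17.35°, -53.98°

Angular distance δ = d/R = 984/6371 = 0.15445 rad; initial bearing θ = 4.2062 rad.
sin φ₂ = sin φ₁ cos δ + cos φ₁ sin δ cos θ = (0.3719)(0.9881) + (0.9283)(0.1538)(-0.4848) = 0.2983, so φ₂ = 17.35°.
Δλ = atan2(sin θ sin δ cos φ₁, cos δ − sin φ₁ sin φ₂) = atan2(-0.1249, 0.8772) = -8.104°.
λ₂ = -45.878° − 8.104° = -53.98°.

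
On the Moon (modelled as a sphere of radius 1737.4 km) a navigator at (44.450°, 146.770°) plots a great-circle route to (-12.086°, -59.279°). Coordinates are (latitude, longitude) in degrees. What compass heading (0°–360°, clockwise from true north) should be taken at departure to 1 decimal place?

42.7°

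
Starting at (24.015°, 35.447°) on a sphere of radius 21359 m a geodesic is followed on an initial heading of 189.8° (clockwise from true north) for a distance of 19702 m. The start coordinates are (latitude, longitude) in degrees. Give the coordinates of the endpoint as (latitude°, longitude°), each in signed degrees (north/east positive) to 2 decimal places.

-28.14°, 26.60°

Angular distance δ = d/R = 19702/21359 = 0.92242 rad; initial bearing θ = 3.3126 rad.
sin φ₂ = sin φ₁ cos δ + cos φ₁ sin δ cos θ = (0.4070)(0.6039) + (0.9134)(0.7971)(-0.9854) = -0.4717, so φ₂ = -28.14°.
Δλ = atan2(sin θ sin δ cos φ₁, cos δ − sin φ₁ sin φ₂) = atan2(-0.1239, 0.7959) = -8.851°.
λ₂ = 35.447° − 8.851° = 26.60°.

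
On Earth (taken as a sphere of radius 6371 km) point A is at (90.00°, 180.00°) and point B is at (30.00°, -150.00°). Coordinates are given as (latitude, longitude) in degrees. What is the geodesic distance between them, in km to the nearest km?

Let φ₁ = 1.5708 rad, φ₂ = 0.5236 rad, and Δλ = 0.5236 rad.
cos c = sin φ₁ sin φ₂ + cos φ₁ cos φ₂ cos Δλ = (1.0000)(0.5000) + (0.0000)(0.8660)(0.8660) = 0.50000,
so c = arccos(0.50000) = 1.04720 rad.
Distance = R·c = 6371 × 1.0472 ≈ 6672 km.

6672 km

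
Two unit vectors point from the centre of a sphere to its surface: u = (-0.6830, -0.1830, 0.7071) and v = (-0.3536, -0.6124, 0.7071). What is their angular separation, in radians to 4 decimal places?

u·v = 0.8536; |u| = 1.0000, |v| = 1.0000.
cos θ = (u·v)/(|u||v|) = 0.8536, so θ = 0.5480 rad.

0.5480 rad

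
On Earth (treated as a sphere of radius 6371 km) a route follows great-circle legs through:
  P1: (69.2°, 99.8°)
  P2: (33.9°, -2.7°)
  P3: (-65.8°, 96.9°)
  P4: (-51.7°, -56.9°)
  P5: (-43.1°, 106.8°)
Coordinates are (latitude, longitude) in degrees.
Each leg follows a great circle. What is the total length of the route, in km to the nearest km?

Leg P1→P2: central angle 1.0955 rad, distance 6979.4 km.
Leg P2→P3: central angle 2.1718 rad, distance 13836.5 km.
Leg P3→P4: central angle 1.0612 rad, distance 6760.7 km.
Leg P4→P5: central angle 1.4688 rad, distance 9357.4 km.
Total: 6979.4 + 13836.5 + 6760.7 + 9357.4 ≈ 36934 km.

36934 km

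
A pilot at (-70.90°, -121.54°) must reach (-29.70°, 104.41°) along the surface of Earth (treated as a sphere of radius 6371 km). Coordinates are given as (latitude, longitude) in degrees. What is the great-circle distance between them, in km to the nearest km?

8262 km

With latitudes φ₁ = -70.900°, φ₂ = -29.700° and longitude difference Δλ = -134.050°:
cos c = sin φ₁ sin φ₂ + cos φ₁ cos φ₂ cos Δλ = (-0.9449)(-0.4955) + (0.3272)(0.8686)(-0.6953) = 0.27056,
so c = arccos(0.27056) = 1.29682 rad.
Distance = R·c = 6371 × 1.2968 ≈ 8262 km.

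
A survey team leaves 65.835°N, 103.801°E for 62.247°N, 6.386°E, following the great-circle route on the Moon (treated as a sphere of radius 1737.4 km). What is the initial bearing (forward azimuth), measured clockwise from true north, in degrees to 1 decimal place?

312.1°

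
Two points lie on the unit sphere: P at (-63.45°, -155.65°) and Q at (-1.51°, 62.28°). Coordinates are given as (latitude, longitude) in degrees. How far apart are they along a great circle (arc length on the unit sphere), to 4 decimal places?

1.9059

In radians: φ₁ = -1.1074, φ₂ = -0.0264, Δλ = -142.070° = -2.4796 rad.
cos c = sin φ₁ sin φ₂ + cos φ₁ cos φ₂ cos Δλ = (-0.8945)(-0.0264) + (0.4470)(0.9997)(-0.7888) = -0.32886,
so c = arccos(-0.32886) = 1.90590 rad.
On the unit sphere the arc length equals the central angle: 1.9059.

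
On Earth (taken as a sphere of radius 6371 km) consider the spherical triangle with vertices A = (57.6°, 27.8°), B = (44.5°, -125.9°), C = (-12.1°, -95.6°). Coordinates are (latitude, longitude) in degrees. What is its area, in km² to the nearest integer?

Side lengths (central angles): a = 1.0982, b = 2.0549, c = 1.3190 rad; semiperimeter s = 2.2360.
By l'Huilier's theorem, tan(E/4) = √[tan(s/2) tan((s−a)/2) tan((s−b)/2) tan((s−c)/2)], giving spherical excess E = 0.9525 rad.
Area = E·R² = 0.9525 × (6371)² ≈ 38662379 km².

38662379 km²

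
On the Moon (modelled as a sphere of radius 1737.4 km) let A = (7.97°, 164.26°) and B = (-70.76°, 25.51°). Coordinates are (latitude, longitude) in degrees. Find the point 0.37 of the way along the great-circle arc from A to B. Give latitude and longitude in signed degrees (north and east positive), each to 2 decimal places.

-32.26°, 153.68°

The central angle between A and B is δ = 1.9566 rad.
With f = 0.37, the slerp weights are sin((1−f)δ)/sin δ = 1.0182 and sin(fδ)/sin δ = 0.7149.
Weighted sum of the unit vectors: (1.0182)·(-0.9532,0.2687,0.1387) + (0.7149)·(0.2974,0.1419,-0.9441) = (-0.7579, 0.3750, -0.5338).
Converting back: φ = atan2(z, √(x²+y²)) = -32.26°, λ = atan2(y, x) = 153.68°.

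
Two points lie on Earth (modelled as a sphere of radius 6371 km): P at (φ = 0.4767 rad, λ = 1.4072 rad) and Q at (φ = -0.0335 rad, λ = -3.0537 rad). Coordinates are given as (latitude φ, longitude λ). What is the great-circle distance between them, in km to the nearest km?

11528 km

With latitudes φ₁ = 27.313°, φ₂ = -1.919° and longitude difference Δλ = 104.409°:
Haversine: a = sin²(Δφ/2) + cos φ₁ cos φ₂ sin²(Δλ/2) = 0.0637 + (0.8885)(0.9994)(0.6244) = 0.61817.
Central angle c = 2·arcsin(√a) = 1.80940 rad.
Distance = R·c = 6371 × 1.8094 ≈ 11528 km.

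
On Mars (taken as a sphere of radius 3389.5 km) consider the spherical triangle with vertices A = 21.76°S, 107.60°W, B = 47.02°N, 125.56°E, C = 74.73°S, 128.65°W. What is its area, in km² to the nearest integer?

27971393 km²

Side lengths (central angles): a = 2.4259, b = 0.9448, c = 2.2795 rad; semiperimeter s = 2.8251.
By l'Huilier's theorem, tan(E/4) = √[tan(s/2) tan((s−a)/2) tan((s−b)/2) tan((s−c)/2)], giving spherical excess E = 2.4347 rad.
Area = E·R² = 2.4347 × (3389.5)² ≈ 27971393 km².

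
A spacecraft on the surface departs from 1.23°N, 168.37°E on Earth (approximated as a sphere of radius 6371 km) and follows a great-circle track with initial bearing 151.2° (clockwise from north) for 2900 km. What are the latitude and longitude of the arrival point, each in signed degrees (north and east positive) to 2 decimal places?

Angular distance δ = d/R = 2900/6371 = 0.45519 rad; initial bearing θ = 2.6389 rad.
sin φ₂ = sin φ₁ cos δ + cos φ₁ sin δ cos θ = (0.0215)(0.8982) + (0.9998)(0.4396)(-0.8763) = -0.3659, so φ₂ = -21.46°.
Δλ = atan2(sin θ sin δ cos φ₁, cos δ − sin φ₁ sin φ₂) = atan2(0.2117, 0.9060) = 13.154°.
λ₂ = 168.370° + 13.154° = 181.52° → -178.48° after wrapping to (−180°, 180°].

-21.46°, -178.48°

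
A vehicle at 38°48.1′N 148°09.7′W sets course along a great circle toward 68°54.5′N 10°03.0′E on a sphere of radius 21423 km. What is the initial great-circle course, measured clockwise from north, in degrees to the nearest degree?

8°

Δλ = 158.212° = 2.7613 rad.
y = sin Δλ · cos φ₂ = (0.3712)(0.3599) = 0.1336
x = cos φ₁ sin φ₂ − sin φ₁ cos φ₂ cos Δλ = (0.7793)(0.9330) − (0.6266)(0.3599)(-0.9286) = 0.9365
θ = atan2(y, x) = 8.12°, so the bearing is 8°.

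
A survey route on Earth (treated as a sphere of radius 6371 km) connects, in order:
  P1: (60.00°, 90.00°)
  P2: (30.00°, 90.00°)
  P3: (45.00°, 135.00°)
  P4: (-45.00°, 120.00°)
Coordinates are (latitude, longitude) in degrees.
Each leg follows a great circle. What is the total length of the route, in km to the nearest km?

17692 km

Leg P1→P2: central angle 0.5236 rad, distance 3335.8 km.
Leg P2→P3: central angle 0.6656 rad, distance 4240.3 km.
Leg P3→P4: central angle 1.5878 rad, distance 10116.1 km.
Total: 3335.8 + 4240.3 + 10116.1 ≈ 17692 km.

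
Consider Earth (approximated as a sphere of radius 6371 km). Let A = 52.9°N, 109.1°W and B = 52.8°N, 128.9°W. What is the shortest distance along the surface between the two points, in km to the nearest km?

1325 km

Let φ₁ = 0.9233 rad, φ₂ = 0.9215 rad, and Δλ = -0.3456 rad.
Haversine: a = sin²(Δφ/2) + cos φ₁ cos φ₂ sin²(Δλ/2) = 0.0000 + (0.6032)(0.6046)(0.0296) = 0.01078.
Central angle c = 2·arcsin(√a) = 0.20804 rad.
Distance = R·c = 6371 × 0.2080 ≈ 1325 km.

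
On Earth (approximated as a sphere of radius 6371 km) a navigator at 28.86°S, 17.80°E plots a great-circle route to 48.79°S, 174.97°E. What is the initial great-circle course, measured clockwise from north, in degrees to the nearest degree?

165°

With φ₁ = -0.5037, φ₂ = -0.8515, Δλ = 2.7431 rad, the forward-azimuth formula gives
θ = atan2( sin Δλ cos φ₂ , cos φ₁ sin φ₂ − sin φ₁ cos φ₂ cos Δλ ) = atan2(0.2556, -0.9519) = 164.97°.
So the initial bearing is 165°.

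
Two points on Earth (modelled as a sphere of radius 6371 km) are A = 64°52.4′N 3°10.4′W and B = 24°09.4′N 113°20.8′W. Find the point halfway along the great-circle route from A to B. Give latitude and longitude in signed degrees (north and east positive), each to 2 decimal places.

The central angle between A and B is δ = 1.3316 rad.
With f = 0.5, the slerp weights are sin((1−f)δ)/sin δ = 0.6358 and sin(fδ)/sin δ = 0.6358.
Weighted sum of the unit vectors: (0.6358)·(0.4240,-0.0235,0.9054) + (0.6358)·(-0.3616,-0.8377,0.4092) = (0.0397, -0.5476, 0.8358).
Converting back: φ = atan2(z, √(x²+y²)) = 56.70°, λ = atan2(y, x) = -85.86°.

56.70°, -85.86°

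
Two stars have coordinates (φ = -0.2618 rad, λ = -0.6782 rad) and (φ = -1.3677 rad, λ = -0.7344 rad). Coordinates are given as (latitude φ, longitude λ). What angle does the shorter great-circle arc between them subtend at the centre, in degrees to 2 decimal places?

63.38°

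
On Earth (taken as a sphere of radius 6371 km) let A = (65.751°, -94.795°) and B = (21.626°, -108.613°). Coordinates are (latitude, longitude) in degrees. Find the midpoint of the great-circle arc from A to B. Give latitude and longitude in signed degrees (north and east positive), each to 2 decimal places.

Central angle δ = 0.7859 rad. Interpolating on the sphere with fraction f = 0.5:
P = [sin((1−f)δ)·A + sin(fδ)·B] / sin δ = 0.5412·A + 0.5412·B in Cartesian coordinates,
giving P = (-0.1792, -0.6983, 0.6930), i.e. latitude 43.87°, longitude -104.39°.

43.87°, -104.39°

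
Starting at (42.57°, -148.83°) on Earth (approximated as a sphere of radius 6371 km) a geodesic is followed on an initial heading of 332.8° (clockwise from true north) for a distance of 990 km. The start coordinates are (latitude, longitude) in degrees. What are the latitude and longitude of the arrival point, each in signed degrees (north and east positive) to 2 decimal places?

50.33°, -155.19°

Angular distance δ = d/R = 990/6371 = 0.15539 rad; initial bearing θ = 5.8085 rad.
sin φ₂ = sin φ₁ cos δ + cos φ₁ sin δ cos θ = (0.6765)(0.9880) + (0.7365)(0.1548)(0.8894) = 0.7697, so φ₂ = 50.33°.
Δλ = atan2(sin θ sin δ cos φ₁, cos δ − sin φ₁ sin φ₂) = atan2(-0.0521, 0.4672) = -6.362°.
λ₂ = -148.830° − 6.362° = -155.19°.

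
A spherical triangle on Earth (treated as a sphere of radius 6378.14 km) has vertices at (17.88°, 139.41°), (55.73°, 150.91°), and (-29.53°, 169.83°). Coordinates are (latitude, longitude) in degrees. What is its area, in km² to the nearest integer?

Side lengths (central angles): a = 1.5146, b = 0.9731, c = 0.6779 rad; semiperimeter s = 1.5828.
By l'Huilier's theorem, tan(E/4) = √[tan(s/2) tan((s−a)/2) tan((s−b)/2) tan((s−c)/2)], giving spherical excess E = 0.2902 rad.
Area = E·R² = 0.2902 × (6378.14)² ≈ 11805419 km².

11805419 km²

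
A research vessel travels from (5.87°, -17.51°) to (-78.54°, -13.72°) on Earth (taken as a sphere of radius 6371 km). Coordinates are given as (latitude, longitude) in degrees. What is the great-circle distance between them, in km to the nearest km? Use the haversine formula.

9389 km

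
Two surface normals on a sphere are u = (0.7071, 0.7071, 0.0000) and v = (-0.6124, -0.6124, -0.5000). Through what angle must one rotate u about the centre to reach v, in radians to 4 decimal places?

u·v = -0.8661; |u| = 1.0000, |v| = 1.0000.
cos θ = (u·v)/(|u||v|) = -0.8660, so θ = 2.6180 rad.

2.6180 rad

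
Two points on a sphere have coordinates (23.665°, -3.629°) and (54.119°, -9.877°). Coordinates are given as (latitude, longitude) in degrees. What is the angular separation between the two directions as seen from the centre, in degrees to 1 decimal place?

Let φ₁ = 0.4130 rad, φ₂ = 0.9446 rad, and Δλ = -0.1090 rad.
cos c = sin φ₁ sin φ₂ + cos φ₁ cos φ₂ cos Δλ = (0.4014)(0.8102) + (0.9159)(0.5861)(0.9941) = 0.85885,
so c = arccos(0.85885) = 0.53778 rad.
So the angular separation is 30.8°.

30.8°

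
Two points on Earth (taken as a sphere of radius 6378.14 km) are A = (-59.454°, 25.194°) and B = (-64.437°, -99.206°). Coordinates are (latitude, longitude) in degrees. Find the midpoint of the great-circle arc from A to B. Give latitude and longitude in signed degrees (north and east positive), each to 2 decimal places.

The central angle between A and B is δ = 0.8592 rad.
With f = 0.5, the slerp weights are sin((1−f)δ)/sin δ = 0.5500 and sin(fδ)/sin δ = 0.5500.
Weighted sum of the unit vectors: (0.5500)·(0.4599,0.2163,-0.8612) + (0.5500)·(-0.0690,-0.4259,-0.9021) = (0.2150, -0.1153, -0.9698).
Converting back: φ = atan2(z, √(x²+y²)) = -75.88°, λ = atan2(y, x) = -28.20°.

-75.88°, -28.20°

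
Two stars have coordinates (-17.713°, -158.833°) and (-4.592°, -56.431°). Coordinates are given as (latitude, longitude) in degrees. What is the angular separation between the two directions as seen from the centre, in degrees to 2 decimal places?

100.34°

In radians: φ₁ = -0.3092, φ₂ = -0.0801, Δλ = 102.402° = 1.7873 rad.
cos c = sin φ₁ sin φ₂ + cos φ₁ cos φ₂ cos Δλ = (-0.3042)(-0.0801) + (0.9526)(0.9968)(-0.2148) = -0.17957,
so c = arccos(-0.17957) = 1.75135 rad.
So the angular separation is 100.34°.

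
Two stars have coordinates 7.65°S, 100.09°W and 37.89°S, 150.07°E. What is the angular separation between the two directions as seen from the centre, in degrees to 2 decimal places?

100.59°

With latitudes φ₁ = -7.650°, φ₂ = -37.890° and longitude difference Δλ = -109.840°:
Haversine: a = sin²(Δφ/2) + cos φ₁ cos φ₂ sin²(Δλ/2) = 0.0680 + (0.9911)(0.7892)(0.6697) = 0.59185.
Central angle c = 2·arcsin(√a) = 1.75555 rad.
So the angular separation is 100.59°.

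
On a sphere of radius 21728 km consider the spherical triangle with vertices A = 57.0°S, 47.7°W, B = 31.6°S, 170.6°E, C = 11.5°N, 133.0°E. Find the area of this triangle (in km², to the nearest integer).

353862493 km²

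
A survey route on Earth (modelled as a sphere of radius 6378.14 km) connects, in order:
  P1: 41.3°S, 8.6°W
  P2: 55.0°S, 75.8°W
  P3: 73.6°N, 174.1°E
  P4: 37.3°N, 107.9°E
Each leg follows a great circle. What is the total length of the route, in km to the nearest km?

26721 km

Leg P1→P2: central angle 0.7847 rad, distance 5004.7 km.
Leg P2→P3: central angle 2.5708 rad, distance 16397.0 km.
Leg P3→P4: central angle 0.8339 rad, distance 5318.9 km.
Total: 5004.7 + 16397.0 + 5318.9 ≈ 26721 km.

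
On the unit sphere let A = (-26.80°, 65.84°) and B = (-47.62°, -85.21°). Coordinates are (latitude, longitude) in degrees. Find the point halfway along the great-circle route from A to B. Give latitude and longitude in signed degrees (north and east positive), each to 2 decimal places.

The central angle between A and B is δ = 1.7654 rad.
With f = 0.5, the slerp weights are sin((1−f)δ)/sin δ = 0.7873 and sin(fδ)/sin δ = 0.7873.
Weighted sum of the unit vectors: (0.7873)·(0.3653,0.8144,-0.4509) + (0.7873)·(0.0563,-0.6717,-0.7387) = (0.3319, 0.1124, -0.9366).
Converting back: φ = atan2(z, √(x²+y²)) = -69.49°, λ = atan2(y, x) = 18.70°.

-69.49°, 18.70°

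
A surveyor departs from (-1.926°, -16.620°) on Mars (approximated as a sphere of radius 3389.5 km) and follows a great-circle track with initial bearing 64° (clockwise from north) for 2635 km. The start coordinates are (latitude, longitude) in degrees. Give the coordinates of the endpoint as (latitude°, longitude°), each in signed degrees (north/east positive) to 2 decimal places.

Angular distance δ = d/R = 2635/3389.5 = 0.77740 rad; initial bearing θ = 1.1170 rad.
sin φ₂ = sin φ₁ cos δ + cos φ₁ sin δ cos θ = (-0.0336)(0.7127) + (0.9994)(0.7014)(0.4384) = 0.2834, so φ₂ = 16.46°.
Δλ = atan2(sin θ sin δ cos φ₁, cos δ − sin φ₁ sin φ₂) = atan2(0.6301, 0.7223) = 41.101°.
λ₂ = -16.620° + 41.101° = 24.48°.

16.46°, 24.48°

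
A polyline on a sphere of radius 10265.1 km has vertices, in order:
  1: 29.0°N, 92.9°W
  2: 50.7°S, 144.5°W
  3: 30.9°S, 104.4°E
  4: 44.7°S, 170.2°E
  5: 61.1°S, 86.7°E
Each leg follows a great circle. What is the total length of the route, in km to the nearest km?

Leg 1→2: central angle 1.6019 rad, distance 16443.4 km.
Leg 2→3: central angle 1.3677 rad, distance 14039.1 km.
Leg 3→4: central angle 0.9132 rad, distance 9373.8 km.
Leg 4→5: central angle 0.8570 rad, distance 8797.5 km.
Total: 16443.4 + 14039.1 + 9373.8 + 8797.5 ≈ 48654 km.

48654 km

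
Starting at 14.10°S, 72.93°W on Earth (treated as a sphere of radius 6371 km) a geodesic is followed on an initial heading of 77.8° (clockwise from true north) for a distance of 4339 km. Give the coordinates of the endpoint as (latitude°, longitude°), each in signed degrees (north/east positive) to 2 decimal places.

Angular distance δ = d/R = 4339/6371 = 0.68105 rad; initial bearing θ = 1.3579 rad.
sin φ₂ = sin φ₁ cos δ + cos φ₁ sin δ cos θ = (-0.2436)(0.7769) + (0.9699)(0.6296)(0.2113) = -0.0602, so φ₂ = -3.45°.
Δλ = atan2(sin θ sin δ cos φ₁, cos δ − sin φ₁ sin φ₂) = atan2(0.5969, 0.7622) = 38.062°.
λ₂ = -72.930° + 38.062° = -34.87°.

-3.45°, -34.87°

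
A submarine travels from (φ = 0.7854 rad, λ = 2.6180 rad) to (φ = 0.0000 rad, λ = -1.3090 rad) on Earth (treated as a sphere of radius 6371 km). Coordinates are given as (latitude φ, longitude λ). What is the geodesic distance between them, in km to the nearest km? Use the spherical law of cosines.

13343 km

In radians: φ₁ = 0.7854, φ₂ = 0.0000, Δλ = 134.999° = 2.3562 rad.
cos c = sin φ₁ sin φ₂ + cos φ₁ cos φ₂ cos Δλ = (0.7071)(0.0000) + (0.7071)(1.0000)(-0.7071) = -0.49999,
so c = arccos(-0.49999) = 2.09439 rad.
Distance = R·c = 6371 × 2.0944 ≈ 13343 km.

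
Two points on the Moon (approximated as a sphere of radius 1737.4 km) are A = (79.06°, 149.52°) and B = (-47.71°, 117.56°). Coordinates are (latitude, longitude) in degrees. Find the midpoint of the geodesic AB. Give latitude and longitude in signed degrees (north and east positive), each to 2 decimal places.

16.08°, 124.43°

Central angle δ = 2.2369 rad. Interpolating on the sphere with fraction f = 0.5:
P = [sin((1−f)δ)·A + sin(fδ)·B] / sin δ = 1.1440·A + 1.1440·B in Cartesian coordinates,
giving P = (-0.5433, 0.7926, 0.2769), i.e. latitude 16.08°, longitude 124.43°.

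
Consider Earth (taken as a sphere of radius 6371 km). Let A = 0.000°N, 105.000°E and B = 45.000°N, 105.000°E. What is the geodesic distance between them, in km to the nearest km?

With latitudes φ₁ = 0.000°, φ₂ = 45.000° and longitude difference Δλ = 0.000°:
cos c = sin φ₁ sin φ₂ + cos φ₁ cos φ₂ cos Δλ = (0.0000)(0.7071) + (1.0000)(0.7071)(1.0000) = 0.70711,
so c = arccos(0.70711) = 0.78540 rad.
Distance = R·c = 6371 × 0.7854 ≈ 5004 km.

5004 km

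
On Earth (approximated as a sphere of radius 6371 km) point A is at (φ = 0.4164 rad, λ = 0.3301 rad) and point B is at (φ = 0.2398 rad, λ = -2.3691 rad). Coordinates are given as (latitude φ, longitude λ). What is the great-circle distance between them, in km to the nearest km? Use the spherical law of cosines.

15008 km

Let φ₁ = 0.4164 rad, φ₂ = 0.2398 rad, and Δλ = -2.6992 rad.
cos c = sin φ₁ sin φ₂ + cos φ₁ cos φ₂ cos Δλ = (0.4045)(0.2375) + (0.9146)(0.9714)(-0.9037) = -0.70679,
so c = arccos(-0.70679) = 2.35575 rad.
Distance = R·c = 6371 × 2.3557 ≈ 15008 km.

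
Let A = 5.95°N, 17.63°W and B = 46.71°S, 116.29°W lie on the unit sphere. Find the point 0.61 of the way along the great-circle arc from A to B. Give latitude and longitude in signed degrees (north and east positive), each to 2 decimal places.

The central angle between A and B is δ = 1.7499 rad.
With f = 0.61, the slerp weights are sin((1−f)δ)/sin δ = 0.6410 and sin(fδ)/sin δ = 0.8902.
Weighted sum of the unit vectors: (0.6410)·(0.9479,-0.3012,0.1037) + (0.8902)·(-0.3037,-0.6148,-0.7279) = (0.3372, -0.7403, -0.5815).
Converting back: φ = atan2(z, √(x²+y²)) = -35.56°, λ = atan2(y, x) = -65.51°.

-35.56°, -65.51°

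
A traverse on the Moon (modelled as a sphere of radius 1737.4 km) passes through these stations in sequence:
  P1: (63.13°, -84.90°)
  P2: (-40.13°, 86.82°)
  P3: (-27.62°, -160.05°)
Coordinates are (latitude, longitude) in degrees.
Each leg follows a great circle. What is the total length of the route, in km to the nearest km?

7417 km

Leg P1→P2: central angle 2.7310 rad, distance 4744.9 km.
Leg P2→P3: central angle 1.5381 rad, distance 2672.3 km.
Total: 4744.9 + 2672.3 ≈ 7417 km.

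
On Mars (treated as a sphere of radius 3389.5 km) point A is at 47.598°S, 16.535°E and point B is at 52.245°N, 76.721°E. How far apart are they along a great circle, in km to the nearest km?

6640 km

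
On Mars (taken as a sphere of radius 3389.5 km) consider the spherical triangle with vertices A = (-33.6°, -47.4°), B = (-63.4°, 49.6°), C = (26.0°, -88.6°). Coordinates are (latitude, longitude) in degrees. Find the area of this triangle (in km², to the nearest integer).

Side lengths (central angles): a = 2.3350, b = 1.2443, c = 1.1047 rad; semiperimeter s = 2.3421.
By l'Huilier's theorem, tan(E/4) = √[tan(s/2) tan((s−a)/2) tan((s−b)/2) tan((s−c)/2)], giving spherical excess E = 0.2404 rad.
Area = E·R² = 0.2404 × (3389.5)² ≈ 2761724 km².

2761724 km²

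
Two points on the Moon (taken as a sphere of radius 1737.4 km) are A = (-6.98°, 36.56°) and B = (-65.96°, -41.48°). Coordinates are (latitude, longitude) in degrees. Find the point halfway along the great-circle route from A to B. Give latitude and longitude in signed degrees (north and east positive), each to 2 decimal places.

Central angle δ = 1.3748 rad. Interpolating on the sphere with fraction f = 0.5:
P = [sin((1−f)δ)·A + sin(fδ)·B] / sin δ = 0.6469·A + 0.6469·B in Cartesian coordinates,
giving P = (0.7132, 0.2079, -0.6694), i.e. latitude -42.02°, longitude 16.25°.

-42.02°, 16.25°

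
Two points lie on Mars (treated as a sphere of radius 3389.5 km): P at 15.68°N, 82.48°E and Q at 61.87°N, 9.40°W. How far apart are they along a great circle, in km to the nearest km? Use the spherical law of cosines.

4560 km

Let φ₁ = 0.2737 rad, φ₂ = 1.0798 rad, and Δλ = -1.6036 rad.
cos c = sin φ₁ sin φ₂ + cos φ₁ cos φ₂ cos Δλ = (0.2703)(0.8819) + (0.9628)(0.4715)(-0.0328) = 0.22345,
so c = arccos(0.22345) = 1.34544 rad.
Distance = R·c = 3389.5 × 1.3454 ≈ 4560 km.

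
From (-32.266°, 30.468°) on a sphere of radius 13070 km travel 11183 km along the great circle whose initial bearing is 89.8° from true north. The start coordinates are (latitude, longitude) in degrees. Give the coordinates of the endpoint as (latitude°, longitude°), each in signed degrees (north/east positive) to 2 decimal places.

-20.36°, 84.10°

Angular distance δ = d/R = 11183/13070 = 0.85562 rad; initial bearing θ = 1.5673 rad.
sin φ₂ = sin φ₁ cos δ + cos φ₁ sin δ cos θ = (-0.5339)(0.6557) + (0.8456)(0.7550)(0.0035) = -0.3478, so φ₂ = -20.36°.
Δλ = atan2(sin θ sin δ cos φ₁, cos δ − sin φ₁ sin φ₂) = atan2(0.6384, 0.4701) = 53.636°.
λ₂ = 30.468° + 53.636° = 84.10°.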